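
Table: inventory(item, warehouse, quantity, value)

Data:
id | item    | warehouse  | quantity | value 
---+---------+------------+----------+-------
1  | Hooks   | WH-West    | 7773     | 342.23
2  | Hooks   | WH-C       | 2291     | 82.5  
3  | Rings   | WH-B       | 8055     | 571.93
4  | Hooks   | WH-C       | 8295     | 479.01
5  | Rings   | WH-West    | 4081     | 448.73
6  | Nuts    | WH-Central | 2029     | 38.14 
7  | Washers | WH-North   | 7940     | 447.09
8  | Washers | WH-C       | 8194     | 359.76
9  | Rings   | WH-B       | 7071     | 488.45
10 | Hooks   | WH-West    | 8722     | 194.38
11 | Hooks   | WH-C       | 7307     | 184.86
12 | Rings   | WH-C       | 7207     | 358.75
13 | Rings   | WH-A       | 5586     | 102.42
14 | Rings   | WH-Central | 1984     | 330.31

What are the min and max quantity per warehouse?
SELECT warehouse, MIN(quantity), MAX(quantity)
FROM inventory
GROUP BY warehouse

Result:
  WH-A: min=5586, max=5586
  WH-B: min=7071, max=8055
  WH-C: min=2291, max=8295
  WH-Central: min=1984, max=2029
  WH-North: min=7940, max=7940
  WH-West: min=4081, max=8722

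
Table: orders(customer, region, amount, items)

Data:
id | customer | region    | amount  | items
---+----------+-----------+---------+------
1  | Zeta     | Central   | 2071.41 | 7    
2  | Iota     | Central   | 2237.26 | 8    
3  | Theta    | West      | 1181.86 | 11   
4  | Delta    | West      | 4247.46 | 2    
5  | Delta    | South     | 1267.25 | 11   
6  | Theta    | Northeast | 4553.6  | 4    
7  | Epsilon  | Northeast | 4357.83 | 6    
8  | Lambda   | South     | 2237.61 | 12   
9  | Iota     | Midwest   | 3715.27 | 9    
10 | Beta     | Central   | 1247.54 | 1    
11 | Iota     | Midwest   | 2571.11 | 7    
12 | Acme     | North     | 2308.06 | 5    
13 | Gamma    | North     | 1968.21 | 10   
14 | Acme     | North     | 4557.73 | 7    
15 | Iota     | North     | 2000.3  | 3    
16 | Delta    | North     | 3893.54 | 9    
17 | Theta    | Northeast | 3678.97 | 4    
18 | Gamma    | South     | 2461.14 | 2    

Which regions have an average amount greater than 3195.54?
SELECT region, AVG(amount)
FROM orders
GROUP BY region
HAVING AVG(amount) > 3195.54

Result:
  Northeast: avg=4196.80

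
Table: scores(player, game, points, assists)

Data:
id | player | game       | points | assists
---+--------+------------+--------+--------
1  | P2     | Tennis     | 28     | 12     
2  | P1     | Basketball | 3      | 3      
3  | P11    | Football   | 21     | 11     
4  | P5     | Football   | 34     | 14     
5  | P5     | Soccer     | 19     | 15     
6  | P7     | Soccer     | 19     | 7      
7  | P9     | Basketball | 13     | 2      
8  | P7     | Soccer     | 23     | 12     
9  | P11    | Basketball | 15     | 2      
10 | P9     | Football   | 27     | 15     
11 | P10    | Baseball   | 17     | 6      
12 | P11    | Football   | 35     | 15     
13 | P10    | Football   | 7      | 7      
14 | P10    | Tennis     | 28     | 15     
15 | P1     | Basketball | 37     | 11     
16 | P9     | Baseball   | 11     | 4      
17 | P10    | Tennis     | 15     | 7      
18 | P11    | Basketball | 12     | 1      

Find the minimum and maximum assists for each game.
SELECT game, MIN(assists), MAX(assists)
FROM scores
GROUP BY game

Result:
  Baseball: min=4, max=6
  Basketball: min=1, max=11
  Football: min=7, max=15
  Soccer: min=7, max=15
  Tennis: min=7, max=15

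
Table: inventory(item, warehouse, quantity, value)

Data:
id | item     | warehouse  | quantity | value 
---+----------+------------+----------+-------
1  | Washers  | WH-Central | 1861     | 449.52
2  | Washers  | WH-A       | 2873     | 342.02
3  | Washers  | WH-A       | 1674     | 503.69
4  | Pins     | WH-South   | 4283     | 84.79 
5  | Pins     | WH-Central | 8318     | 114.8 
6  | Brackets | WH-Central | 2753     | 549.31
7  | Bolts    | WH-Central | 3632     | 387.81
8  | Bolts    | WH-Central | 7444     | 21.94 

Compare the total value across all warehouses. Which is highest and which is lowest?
SELECT warehouse, SUM(value)
FROM inventory
GROUP BY warehouse
ORDER BY SUM(value)

All groups:
  WH-South: 84.79
  WH-A: 845.71
  WH-Central: 1523.38

Highest: WH-Central (1523.38)
Lowest: WH-South (84.79)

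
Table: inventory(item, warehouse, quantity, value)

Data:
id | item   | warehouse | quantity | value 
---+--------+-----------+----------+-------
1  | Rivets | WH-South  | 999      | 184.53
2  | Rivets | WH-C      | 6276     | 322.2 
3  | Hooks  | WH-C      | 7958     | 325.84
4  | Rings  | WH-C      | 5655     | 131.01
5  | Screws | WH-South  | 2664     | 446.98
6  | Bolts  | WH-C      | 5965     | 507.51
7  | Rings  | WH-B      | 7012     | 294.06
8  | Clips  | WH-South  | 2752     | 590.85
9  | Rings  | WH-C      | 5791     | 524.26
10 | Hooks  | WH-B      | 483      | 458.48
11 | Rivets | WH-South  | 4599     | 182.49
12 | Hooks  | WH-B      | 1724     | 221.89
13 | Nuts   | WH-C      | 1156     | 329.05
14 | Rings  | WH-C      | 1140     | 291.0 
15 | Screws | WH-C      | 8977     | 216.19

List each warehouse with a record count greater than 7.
SELECT warehouse, COUNT(*) as cnt
FROM inventory
GROUP BY warehouse
HAVING COUNT(*) > 7

Result:
  WH-C: 8

Note: HAVING filters groups after aggregation, WHERE filters rows before.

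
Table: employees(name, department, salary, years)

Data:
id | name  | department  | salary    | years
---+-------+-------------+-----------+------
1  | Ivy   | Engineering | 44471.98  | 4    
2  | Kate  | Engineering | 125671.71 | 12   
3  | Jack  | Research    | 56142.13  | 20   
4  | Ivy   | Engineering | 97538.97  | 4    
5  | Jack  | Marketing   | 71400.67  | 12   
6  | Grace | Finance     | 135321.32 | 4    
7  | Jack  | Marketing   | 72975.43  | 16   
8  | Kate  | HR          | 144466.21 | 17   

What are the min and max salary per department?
SELECT department, MIN(salary), MAX(salary)
FROM employees
GROUP BY department

Result:
  Engineering: min=44471.98, max=125671.71
  Finance: min=135321.32, max=135321.32
  HR: min=144466.21, max=144466.21
  Marketing: min=71400.67, max=72975.43
  Research: min=56142.13, max=56142.13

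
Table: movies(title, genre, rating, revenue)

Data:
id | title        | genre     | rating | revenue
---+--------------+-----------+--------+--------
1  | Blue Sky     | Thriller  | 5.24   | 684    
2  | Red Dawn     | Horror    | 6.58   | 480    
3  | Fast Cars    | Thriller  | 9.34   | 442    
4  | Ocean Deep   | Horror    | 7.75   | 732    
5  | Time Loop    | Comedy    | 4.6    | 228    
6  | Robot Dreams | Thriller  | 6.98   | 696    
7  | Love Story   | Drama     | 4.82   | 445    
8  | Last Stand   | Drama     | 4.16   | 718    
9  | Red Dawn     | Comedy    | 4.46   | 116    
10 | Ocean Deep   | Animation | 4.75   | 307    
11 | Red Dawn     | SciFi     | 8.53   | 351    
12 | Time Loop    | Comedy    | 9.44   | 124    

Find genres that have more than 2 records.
SELECT genre, COUNT(*) as cnt
FROM movies
GROUP BY genre
HAVING COUNT(*) > 2

Result:
  Comedy: 3
  Thriller: 3

Note: HAVING filters groups after aggregation, WHERE filters rows before.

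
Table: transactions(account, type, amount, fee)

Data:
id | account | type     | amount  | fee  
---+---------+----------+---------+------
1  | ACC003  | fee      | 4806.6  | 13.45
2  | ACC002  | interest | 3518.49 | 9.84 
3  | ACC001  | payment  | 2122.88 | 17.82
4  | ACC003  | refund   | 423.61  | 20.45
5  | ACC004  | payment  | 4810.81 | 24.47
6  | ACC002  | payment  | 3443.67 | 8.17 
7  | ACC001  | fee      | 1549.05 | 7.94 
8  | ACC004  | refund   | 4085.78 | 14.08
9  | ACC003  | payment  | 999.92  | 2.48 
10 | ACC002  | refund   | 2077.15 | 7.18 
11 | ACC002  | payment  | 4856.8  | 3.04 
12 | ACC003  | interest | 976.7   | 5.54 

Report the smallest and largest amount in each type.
SELECT type, MIN(amount), MAX(amount)
FROM transactions
GROUP BY type

Result:
  fee: min=1549.05, max=4806.60
  interest: min=976.70, max=3518.49
  payment: min=999.92, max=4856.80
  refund: min=423.61, max=4085.78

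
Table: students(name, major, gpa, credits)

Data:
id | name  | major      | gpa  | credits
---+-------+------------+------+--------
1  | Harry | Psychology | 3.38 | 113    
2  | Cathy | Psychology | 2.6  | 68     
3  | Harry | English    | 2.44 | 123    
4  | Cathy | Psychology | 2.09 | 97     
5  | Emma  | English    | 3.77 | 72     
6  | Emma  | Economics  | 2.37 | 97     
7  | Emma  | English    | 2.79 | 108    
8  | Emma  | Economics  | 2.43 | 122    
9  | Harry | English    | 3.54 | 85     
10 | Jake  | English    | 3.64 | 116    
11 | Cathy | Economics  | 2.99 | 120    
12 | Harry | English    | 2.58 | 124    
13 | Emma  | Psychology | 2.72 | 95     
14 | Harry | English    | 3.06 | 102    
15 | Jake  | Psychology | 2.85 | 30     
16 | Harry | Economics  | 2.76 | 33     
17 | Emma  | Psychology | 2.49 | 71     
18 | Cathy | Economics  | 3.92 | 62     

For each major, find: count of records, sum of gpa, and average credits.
SELECT major,
       COUNT(*) as cnt,
       SUM(gpa) as total_gpa,
       AVG(credits) as avg_credits
FROM students
GROUP BY major

Result:
  Economics: 5 records, 14.47 total gpa, 86.80 avg credits
  English: 7 records, 21.82 total gpa, 104.29 avg credits
  Psychology: 6 records, 16.13 total gpa, 79.00 avg credits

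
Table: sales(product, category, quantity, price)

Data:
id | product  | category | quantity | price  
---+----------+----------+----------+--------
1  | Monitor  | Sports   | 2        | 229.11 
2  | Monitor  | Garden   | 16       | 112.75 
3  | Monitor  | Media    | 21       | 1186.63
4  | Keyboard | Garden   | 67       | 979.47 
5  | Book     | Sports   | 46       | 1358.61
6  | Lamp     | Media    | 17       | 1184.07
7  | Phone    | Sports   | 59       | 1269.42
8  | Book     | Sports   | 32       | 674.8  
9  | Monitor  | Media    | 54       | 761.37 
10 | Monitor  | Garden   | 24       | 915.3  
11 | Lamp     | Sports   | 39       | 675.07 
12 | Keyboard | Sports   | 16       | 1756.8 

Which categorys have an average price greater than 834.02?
SELECT category, AVG(price)
FROM sales
GROUP BY category
HAVING AVG(price) > 834.02

Result:
  Media: avg=1044.02
  Sports: avg=993.97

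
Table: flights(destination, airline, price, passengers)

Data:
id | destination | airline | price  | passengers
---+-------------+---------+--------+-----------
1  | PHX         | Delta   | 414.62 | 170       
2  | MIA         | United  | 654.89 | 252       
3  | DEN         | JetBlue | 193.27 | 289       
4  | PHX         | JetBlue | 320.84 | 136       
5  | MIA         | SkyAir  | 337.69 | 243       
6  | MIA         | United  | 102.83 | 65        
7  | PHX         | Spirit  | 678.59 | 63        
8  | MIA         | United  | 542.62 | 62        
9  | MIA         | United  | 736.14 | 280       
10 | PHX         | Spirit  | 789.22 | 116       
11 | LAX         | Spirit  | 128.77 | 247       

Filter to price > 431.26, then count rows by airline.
SELECT airline, COUNT(*)
FROM flights
WHERE price > 431.26
GROUP BY airline

Note: WHERE filters rows before grouping.

Result:
  Spirit: 2
  United: 3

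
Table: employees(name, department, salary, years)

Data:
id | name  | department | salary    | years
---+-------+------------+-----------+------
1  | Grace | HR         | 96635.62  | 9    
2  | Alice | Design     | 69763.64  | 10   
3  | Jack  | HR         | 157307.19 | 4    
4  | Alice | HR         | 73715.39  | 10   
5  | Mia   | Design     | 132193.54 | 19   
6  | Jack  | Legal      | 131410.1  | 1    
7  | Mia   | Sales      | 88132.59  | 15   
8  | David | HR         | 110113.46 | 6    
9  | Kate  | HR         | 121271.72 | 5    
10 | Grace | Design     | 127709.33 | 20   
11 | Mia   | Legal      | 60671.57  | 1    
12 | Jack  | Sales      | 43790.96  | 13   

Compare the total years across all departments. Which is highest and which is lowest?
SELECT department, SUM(years)
FROM employees
GROUP BY department
ORDER BY SUM(years)

All groups:
  Legal: 2
  Sales: 28
  HR: 34
  Design: 49

Highest: Design (49)
Lowest: Legal (2)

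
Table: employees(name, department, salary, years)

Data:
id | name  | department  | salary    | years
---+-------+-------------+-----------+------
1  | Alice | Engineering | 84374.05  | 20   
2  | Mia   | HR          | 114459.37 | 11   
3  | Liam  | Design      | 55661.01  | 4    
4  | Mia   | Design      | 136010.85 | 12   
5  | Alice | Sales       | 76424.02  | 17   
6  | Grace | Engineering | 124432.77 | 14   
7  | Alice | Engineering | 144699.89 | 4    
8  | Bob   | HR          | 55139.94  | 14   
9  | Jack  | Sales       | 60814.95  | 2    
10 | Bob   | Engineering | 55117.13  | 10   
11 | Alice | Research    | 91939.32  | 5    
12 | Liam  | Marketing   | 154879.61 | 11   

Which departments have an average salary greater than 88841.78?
SELECT department, AVG(salary)
FROM employees
GROUP BY department
HAVING AVG(salary) > 88841.78

Result:
  Design: avg=95835.93
  Engineering: avg=102155.96
  Marketing: avg=154879.61
  Research: avg=91939.32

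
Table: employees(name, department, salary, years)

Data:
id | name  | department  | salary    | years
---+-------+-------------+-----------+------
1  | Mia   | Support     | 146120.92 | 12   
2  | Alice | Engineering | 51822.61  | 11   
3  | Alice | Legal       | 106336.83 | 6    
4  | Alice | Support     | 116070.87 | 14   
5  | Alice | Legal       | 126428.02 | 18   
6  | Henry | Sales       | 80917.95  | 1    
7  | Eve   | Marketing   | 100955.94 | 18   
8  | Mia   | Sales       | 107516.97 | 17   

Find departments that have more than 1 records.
SELECT department, COUNT(*) as cnt
FROM employees
GROUP BY department
HAVING COUNT(*) > 1

Result:
  Legal: 2
  Sales: 2
  Support: 2

Note: HAVING filters groups after aggregation, WHERE filters rows before.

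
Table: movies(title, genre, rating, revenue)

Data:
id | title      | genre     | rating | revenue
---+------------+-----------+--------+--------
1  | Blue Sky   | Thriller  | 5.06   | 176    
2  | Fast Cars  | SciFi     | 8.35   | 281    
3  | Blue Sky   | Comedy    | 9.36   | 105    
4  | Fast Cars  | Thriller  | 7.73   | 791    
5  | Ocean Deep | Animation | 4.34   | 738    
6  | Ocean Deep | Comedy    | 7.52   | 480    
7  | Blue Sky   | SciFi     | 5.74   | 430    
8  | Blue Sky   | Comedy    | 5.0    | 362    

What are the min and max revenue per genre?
SELECT genre, MIN(revenue), MAX(revenue)
FROM movies
GROUP BY genre

Result:
  Animation: min=738, max=738
  Comedy: min=105, max=480
  SciFi: min=281, max=430
  Thriller: min=176, max=791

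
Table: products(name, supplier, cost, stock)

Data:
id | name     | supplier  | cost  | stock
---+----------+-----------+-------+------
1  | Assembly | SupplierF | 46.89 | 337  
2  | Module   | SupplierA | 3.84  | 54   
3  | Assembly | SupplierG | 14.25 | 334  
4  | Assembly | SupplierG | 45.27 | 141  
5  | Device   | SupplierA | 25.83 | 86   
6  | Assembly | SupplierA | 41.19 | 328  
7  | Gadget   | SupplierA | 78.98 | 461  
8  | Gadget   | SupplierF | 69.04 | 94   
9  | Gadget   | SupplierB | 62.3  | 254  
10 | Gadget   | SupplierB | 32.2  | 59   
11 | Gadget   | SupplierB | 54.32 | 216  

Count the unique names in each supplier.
SELECT supplier, COUNT(DISTINCT name)
FROM products
GROUP BY supplier

Result:
  SupplierA: 4 distinct
  SupplierB: 1 distinct
  SupplierF: 2 distinct
  SupplierG: 1 distinct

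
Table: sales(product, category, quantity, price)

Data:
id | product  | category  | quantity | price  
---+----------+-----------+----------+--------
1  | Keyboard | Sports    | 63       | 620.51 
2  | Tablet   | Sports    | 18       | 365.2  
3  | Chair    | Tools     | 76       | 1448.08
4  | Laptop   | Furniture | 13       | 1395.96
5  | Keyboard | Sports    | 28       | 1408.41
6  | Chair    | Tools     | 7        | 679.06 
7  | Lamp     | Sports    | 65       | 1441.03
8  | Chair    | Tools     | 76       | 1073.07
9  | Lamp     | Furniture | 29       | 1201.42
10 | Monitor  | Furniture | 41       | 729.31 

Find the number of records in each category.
SELECT category, COUNT(*) as count
FROM sales
GROUP BY category

Result:
  Furniture: 3
  Sports: 4
  Tools: 3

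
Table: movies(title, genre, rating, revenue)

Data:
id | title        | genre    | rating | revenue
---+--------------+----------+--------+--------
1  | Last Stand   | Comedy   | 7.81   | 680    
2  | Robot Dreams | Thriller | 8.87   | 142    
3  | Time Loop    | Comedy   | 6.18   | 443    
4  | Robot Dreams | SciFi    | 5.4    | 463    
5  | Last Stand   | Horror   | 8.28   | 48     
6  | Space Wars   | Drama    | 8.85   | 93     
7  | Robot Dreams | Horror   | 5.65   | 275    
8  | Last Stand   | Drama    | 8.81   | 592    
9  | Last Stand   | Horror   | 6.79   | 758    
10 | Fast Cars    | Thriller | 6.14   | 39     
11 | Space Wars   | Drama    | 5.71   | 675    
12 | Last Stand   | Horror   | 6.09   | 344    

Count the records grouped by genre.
SELECT genre, COUNT(*) as count
FROM movies
GROUP BY genre

Result:
  Comedy: 2
  Drama: 3
  Horror: 4
  SciFi: 1
  Thriller: 2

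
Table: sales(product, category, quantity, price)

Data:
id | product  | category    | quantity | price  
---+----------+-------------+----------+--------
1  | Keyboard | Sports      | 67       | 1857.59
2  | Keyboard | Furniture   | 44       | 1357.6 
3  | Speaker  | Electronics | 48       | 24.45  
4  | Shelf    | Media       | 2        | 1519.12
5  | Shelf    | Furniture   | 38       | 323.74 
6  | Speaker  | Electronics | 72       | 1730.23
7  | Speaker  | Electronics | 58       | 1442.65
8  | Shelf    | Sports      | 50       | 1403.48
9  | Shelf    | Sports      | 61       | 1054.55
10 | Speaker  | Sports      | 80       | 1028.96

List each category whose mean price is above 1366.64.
SELECT category, AVG(price)
FROM sales
GROUP BY category
HAVING AVG(price) > 1366.64

Result:
  Media: avg=1519.12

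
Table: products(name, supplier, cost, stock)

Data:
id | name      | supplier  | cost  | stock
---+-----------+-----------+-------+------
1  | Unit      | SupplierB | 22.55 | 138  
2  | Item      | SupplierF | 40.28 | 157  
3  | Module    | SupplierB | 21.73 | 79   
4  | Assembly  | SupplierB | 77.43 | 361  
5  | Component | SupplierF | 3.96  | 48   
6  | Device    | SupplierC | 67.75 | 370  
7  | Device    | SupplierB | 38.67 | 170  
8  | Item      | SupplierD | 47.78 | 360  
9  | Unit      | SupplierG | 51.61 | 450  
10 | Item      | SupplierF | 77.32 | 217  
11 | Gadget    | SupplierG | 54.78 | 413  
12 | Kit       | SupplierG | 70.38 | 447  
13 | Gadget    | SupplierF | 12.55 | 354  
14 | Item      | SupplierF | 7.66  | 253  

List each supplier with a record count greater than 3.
SELECT supplier, COUNT(*) as cnt
FROM products
GROUP BY supplier
HAVING COUNT(*) > 3

Result:
  SupplierB: 4
  SupplierF: 5

Note: HAVING filters groups after aggregation, WHERE filters rows before.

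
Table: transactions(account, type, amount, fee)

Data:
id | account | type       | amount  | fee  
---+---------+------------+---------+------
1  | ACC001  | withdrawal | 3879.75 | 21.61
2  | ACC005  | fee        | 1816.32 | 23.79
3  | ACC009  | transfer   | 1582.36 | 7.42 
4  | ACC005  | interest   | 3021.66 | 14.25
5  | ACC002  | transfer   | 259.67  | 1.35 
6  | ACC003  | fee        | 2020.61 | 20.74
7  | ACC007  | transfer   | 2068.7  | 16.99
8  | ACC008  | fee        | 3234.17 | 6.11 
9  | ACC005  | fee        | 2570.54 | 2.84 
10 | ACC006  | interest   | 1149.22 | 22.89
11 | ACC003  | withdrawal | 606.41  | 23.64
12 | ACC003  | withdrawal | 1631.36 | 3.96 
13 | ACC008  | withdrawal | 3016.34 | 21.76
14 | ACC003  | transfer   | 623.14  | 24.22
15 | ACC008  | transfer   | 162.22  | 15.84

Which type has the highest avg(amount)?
SELECT type, AVG(amount) as val
FROM transactions
GROUP BY type
ORDER BY val DESC
LIMIT 1

Result: fee with avg(amount) = 2410.41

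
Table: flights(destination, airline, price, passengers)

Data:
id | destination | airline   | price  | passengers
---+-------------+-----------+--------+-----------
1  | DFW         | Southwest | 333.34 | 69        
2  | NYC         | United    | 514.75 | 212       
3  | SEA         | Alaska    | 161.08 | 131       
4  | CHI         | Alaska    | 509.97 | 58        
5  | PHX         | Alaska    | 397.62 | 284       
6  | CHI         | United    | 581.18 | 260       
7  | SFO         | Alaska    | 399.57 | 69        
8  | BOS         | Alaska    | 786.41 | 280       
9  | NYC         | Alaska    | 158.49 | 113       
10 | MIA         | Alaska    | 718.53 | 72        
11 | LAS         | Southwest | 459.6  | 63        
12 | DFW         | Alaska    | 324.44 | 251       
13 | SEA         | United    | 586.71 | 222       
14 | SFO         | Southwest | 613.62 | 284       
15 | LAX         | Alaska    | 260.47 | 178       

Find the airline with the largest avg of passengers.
SELECT airline, AVG(passengers) as val
FROM flights
GROUP BY airline
ORDER BY val DESC
LIMIT 1

Result: United with avg(passengers) = 231.33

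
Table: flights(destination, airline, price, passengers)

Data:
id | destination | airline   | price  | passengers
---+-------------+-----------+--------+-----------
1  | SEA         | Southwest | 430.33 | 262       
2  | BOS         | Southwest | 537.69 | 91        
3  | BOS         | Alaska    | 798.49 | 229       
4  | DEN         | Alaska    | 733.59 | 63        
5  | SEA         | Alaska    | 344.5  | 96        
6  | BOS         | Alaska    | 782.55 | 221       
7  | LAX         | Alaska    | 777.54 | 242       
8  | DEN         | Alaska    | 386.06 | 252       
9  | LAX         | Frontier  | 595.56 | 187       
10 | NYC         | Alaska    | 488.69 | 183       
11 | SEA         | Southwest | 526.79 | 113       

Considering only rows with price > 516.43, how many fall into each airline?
SELECT airline, COUNT(*)
FROM flights
WHERE price > 516.43
GROUP BY airline

Note: WHERE filters rows before grouping.

Result:
  Alaska: 4
  Frontier: 1
  Southwest: 2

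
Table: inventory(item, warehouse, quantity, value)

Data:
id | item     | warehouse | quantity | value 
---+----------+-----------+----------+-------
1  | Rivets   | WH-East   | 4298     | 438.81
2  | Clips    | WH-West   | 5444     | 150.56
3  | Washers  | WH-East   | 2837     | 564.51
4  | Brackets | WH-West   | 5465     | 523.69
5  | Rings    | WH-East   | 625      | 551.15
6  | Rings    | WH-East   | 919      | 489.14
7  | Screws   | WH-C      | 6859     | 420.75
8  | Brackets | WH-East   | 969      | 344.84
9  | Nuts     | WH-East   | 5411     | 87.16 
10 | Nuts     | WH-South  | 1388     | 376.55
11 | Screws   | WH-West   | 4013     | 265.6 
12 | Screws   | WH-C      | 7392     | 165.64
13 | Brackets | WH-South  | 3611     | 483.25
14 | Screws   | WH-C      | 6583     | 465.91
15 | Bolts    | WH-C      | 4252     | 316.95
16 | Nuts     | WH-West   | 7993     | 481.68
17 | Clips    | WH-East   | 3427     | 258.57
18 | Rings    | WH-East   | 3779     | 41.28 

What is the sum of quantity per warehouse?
SELECT warehouse, SUM(quantity) as result
FROM inventory
GROUP BY warehouse

Result:
  WH-C: 25086
  WH-East: 22265
  WH-South: 4999
  WH-West: 22915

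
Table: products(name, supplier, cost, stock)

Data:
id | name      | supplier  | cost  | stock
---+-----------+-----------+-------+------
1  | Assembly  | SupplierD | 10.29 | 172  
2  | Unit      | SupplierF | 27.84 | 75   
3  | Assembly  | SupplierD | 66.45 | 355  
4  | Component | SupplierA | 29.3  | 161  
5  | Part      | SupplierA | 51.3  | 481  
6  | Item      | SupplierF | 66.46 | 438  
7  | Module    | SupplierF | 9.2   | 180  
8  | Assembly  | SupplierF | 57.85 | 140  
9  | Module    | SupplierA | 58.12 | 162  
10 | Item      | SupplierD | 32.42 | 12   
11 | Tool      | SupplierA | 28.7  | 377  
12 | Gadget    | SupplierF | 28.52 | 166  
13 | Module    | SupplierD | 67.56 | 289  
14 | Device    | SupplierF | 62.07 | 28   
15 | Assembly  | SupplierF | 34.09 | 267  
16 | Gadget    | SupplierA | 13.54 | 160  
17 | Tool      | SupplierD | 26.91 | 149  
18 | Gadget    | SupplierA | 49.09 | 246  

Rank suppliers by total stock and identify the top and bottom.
SELECT supplier, SUM(stock)
FROM products
GROUP BY supplier
ORDER BY SUM(stock)

All groups:
  SupplierD: 977
  SupplierF: 1294
  SupplierA: 1587

Highest: SupplierA (1587)
Lowest: SupplierD (977)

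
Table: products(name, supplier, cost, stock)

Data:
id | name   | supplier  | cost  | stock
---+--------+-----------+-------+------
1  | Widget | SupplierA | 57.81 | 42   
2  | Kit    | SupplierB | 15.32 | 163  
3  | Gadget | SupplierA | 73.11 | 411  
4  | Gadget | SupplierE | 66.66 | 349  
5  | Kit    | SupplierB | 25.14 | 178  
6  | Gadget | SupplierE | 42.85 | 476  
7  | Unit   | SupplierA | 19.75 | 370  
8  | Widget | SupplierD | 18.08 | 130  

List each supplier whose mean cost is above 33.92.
SELECT supplier, AVG(cost)
FROM products
GROUP BY supplier
HAVING AVG(cost) > 33.92

Result:
  SupplierA: avg=50.22
  SupplierE: avg=54.76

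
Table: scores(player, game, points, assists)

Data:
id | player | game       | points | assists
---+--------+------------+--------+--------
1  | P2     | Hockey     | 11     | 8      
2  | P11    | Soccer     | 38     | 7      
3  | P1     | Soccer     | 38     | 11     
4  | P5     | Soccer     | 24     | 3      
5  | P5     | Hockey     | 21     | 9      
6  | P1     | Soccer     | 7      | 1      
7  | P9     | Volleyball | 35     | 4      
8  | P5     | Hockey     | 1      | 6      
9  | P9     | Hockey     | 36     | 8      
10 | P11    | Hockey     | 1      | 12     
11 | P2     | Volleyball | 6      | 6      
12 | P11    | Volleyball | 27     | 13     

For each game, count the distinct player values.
SELECT game, COUNT(DISTINCT player)
FROM scores
GROUP BY game

Result:
  Hockey: 4 distinct
  Soccer: 3 distinct
  Volleyball: 3 distinct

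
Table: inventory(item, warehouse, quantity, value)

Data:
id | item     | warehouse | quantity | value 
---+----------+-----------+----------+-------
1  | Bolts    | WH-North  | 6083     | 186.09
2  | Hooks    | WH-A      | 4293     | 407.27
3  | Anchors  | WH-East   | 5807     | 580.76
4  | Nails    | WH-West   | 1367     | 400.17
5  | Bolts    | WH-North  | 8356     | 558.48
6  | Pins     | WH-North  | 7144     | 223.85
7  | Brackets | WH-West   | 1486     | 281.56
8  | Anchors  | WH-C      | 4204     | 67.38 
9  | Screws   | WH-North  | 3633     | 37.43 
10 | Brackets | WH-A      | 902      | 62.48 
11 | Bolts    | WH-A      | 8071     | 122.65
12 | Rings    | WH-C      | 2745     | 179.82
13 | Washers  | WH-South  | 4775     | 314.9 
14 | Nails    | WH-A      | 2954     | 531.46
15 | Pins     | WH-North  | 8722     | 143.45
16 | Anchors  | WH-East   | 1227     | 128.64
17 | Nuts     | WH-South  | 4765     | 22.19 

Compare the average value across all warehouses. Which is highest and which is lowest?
SELECT warehouse, AVG(value)
FROM inventory
GROUP BY warehouse
ORDER BY AVG(value)

All groups:
  WH-C: 123.60
  WH-South: 168.55
  WH-North: 229.86
  WH-A: 280.97
  WH-West: 340.87
  WH-East: 354.70

Highest: WH-East (354.70)
Lowest: WH-C (123.60)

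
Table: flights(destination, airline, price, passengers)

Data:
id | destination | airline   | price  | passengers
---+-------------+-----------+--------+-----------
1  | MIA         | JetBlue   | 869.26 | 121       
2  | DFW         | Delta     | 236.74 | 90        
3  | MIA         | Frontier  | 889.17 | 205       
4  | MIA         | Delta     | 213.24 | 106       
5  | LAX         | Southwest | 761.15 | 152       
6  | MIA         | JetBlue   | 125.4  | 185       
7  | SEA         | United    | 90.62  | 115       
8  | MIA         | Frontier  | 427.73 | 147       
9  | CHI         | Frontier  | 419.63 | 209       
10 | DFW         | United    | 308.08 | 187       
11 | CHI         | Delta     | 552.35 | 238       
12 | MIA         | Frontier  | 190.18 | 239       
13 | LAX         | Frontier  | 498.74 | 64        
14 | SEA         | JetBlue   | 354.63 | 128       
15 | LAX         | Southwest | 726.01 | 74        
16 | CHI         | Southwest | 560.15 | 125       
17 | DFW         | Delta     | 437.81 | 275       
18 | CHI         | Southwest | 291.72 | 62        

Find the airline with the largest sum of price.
SELECT airline, SUM(price) as val
FROM flights
GROUP BY airline
ORDER BY val DESC
LIMIT 1

Result: Frontier with sum(price) = 2425.45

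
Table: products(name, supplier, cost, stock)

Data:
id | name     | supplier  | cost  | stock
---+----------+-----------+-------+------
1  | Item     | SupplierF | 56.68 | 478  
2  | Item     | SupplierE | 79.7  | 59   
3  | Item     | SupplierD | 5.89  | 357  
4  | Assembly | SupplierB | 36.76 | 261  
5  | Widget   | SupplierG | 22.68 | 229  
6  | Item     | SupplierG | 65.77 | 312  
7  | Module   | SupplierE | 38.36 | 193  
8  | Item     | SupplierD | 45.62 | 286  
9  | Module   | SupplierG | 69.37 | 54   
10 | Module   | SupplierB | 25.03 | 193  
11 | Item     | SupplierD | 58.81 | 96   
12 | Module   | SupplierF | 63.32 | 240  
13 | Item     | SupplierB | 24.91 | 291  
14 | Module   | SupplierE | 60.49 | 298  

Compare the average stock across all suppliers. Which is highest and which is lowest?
SELECT supplier, AVG(stock)
FROM products
GROUP BY supplier
ORDER BY AVG(stock)

All groups:
  SupplierE: 183.33
  SupplierG: 198.33
  SupplierD: 246.33
  SupplierB: 248.33
  SupplierF: 359.00

Highest: SupplierF (359.00)
Lowest: SupplierE (183.33)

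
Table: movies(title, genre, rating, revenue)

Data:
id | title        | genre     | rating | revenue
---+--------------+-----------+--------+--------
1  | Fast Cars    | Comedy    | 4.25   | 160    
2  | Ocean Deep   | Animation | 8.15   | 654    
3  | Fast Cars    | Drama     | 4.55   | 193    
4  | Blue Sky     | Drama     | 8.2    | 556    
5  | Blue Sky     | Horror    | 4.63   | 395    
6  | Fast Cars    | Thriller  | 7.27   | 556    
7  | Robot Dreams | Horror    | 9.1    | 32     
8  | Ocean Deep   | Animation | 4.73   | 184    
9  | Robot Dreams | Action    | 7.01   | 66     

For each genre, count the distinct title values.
SELECT genre, COUNT(DISTINCT title)
FROM movies
GROUP BY genre

Result:
  Action: 1 distinct
  Animation: 1 distinct
  Comedy: 1 distinct
  Drama: 2 distinct
  Horror: 2 distinct
  Thriller: 1 distinct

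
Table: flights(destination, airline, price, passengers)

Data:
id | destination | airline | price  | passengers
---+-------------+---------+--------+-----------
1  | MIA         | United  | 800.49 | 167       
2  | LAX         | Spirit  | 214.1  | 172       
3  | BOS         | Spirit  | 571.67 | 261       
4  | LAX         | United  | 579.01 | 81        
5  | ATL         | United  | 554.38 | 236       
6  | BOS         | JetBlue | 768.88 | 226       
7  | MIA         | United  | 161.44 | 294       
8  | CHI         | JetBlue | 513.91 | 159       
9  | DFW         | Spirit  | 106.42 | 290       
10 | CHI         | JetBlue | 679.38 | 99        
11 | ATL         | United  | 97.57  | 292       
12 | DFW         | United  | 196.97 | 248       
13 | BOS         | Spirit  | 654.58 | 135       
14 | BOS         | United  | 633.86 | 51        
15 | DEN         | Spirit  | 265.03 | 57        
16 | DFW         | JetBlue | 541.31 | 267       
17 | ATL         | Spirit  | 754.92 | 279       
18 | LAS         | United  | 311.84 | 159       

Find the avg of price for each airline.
SELECT airline, AVG(price) as result
FROM flights
GROUP BY airline

Result:
  JetBlue: 625.87
  Spirit: 427.79
  United: 416.95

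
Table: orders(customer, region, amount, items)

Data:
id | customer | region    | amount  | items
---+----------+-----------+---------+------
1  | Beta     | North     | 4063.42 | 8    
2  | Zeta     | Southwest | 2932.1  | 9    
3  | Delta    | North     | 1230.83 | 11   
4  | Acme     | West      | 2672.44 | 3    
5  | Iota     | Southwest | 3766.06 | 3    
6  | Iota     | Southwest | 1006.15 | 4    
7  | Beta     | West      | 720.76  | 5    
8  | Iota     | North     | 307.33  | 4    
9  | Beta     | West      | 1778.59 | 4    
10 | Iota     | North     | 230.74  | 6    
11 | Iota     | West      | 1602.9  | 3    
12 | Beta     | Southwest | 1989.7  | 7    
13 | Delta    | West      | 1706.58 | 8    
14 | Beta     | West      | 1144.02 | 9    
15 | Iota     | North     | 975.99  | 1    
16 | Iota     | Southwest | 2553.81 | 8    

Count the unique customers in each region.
SELECT region, COUNT(DISTINCT customer)
FROM orders
GROUP BY region

Result:
  North: 3 distinct
  Southwest: 3 distinct
  West: 4 distinct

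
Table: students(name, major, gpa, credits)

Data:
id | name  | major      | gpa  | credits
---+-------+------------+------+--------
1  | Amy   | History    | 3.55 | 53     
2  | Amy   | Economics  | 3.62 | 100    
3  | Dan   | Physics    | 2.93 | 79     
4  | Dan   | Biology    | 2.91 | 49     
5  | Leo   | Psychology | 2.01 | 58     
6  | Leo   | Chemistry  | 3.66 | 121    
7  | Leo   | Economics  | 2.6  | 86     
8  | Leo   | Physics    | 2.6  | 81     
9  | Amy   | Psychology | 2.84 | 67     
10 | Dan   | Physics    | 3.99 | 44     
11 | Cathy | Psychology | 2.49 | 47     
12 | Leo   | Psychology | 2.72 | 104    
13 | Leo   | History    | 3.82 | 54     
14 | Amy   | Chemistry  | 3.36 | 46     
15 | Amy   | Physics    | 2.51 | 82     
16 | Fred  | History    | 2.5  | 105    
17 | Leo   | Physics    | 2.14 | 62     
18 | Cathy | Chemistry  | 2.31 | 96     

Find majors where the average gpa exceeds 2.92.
SELECT major, AVG(gpa)
FROM students
GROUP BY major
HAVING AVG(gpa) > 2.92

Result:
  Chemistry: avg=3.11
  Economics: avg=3.11
  History: avg=3.29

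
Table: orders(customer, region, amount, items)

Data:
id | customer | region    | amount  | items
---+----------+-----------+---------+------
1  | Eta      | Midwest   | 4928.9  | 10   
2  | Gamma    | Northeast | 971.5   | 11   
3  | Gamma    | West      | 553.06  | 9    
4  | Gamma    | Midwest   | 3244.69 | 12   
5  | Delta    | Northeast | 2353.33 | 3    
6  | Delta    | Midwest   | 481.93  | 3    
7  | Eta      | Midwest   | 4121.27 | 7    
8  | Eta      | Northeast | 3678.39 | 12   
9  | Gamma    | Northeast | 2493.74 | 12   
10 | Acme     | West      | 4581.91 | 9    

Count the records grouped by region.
SELECT region, COUNT(*) as count
FROM orders
GROUP BY region

Result:
  Midwest: 4
  Northeast: 4
  West: 2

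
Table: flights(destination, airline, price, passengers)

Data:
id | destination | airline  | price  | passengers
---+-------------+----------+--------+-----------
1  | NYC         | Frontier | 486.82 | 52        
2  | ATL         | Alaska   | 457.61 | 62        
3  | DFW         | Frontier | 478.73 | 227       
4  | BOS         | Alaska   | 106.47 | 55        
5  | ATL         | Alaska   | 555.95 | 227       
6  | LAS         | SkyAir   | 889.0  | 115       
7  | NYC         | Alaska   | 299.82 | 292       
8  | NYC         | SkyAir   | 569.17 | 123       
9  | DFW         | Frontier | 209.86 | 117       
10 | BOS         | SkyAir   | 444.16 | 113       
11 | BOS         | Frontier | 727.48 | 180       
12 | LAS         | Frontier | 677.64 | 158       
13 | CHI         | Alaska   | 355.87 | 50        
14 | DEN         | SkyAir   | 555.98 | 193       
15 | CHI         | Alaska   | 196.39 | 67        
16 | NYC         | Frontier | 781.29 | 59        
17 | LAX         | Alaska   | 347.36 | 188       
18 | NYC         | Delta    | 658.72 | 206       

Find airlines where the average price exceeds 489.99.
SELECT airline, AVG(price)
FROM flights
GROUP BY airline
HAVING AVG(price) > 489.99

Result:
  Delta: avg=658.72
  Frontier: avg=560.30
  SkyAir: avg=614.58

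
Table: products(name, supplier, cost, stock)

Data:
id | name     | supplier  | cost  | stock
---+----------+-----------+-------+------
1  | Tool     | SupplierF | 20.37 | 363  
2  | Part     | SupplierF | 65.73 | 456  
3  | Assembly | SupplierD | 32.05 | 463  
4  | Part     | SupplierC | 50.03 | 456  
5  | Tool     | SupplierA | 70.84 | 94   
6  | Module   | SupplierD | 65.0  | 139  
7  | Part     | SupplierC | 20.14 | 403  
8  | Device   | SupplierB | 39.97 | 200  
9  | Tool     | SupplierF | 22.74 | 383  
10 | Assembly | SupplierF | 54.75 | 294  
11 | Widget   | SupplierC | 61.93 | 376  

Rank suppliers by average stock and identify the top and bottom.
SELECT supplier, AVG(stock)
FROM products
GROUP BY supplier
ORDER BY AVG(stock)

All groups:
  SupplierA: 94.00
  SupplierB: 200.00
  SupplierD: 301.00
  SupplierF: 374.00
  SupplierC: 411.67

Highest: SupplierC (411.67)
Lowest: SupplierA (94.00)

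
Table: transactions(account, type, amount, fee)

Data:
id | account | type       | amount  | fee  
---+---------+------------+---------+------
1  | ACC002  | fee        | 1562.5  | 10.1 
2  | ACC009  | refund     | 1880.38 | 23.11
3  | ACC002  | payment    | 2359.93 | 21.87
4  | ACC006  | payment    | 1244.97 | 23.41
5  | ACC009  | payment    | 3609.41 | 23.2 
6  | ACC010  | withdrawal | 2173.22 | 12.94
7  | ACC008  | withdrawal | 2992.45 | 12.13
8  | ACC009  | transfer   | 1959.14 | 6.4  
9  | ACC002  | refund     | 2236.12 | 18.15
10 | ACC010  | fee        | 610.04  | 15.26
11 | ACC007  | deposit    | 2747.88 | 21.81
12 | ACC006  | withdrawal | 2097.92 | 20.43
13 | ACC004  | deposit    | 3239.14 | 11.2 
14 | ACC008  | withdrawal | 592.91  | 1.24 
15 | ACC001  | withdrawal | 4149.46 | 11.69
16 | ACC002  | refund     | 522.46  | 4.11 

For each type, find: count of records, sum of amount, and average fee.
SELECT type,
       COUNT(*) as cnt,
       SUM(amount) as total_amount,
       AVG(fee) as avg_fee
FROM transactions
GROUP BY type

Result:
  deposit: 2 records, 5987.02 total amount, 16.51 avg fee
  fee: 2 records, 2172.54 total amount, 12.68 avg fee
  payment: 3 records, 7214.31 total amount, 22.83 avg fee
  refund: 3 records, 4638.96 total amount, 15.12 avg fee
  transfer: 1 records, 1959.14 total amount, 6.40 avg fee
  withdrawal: 5 records, 12005.96 total amount, 11.69 avg fee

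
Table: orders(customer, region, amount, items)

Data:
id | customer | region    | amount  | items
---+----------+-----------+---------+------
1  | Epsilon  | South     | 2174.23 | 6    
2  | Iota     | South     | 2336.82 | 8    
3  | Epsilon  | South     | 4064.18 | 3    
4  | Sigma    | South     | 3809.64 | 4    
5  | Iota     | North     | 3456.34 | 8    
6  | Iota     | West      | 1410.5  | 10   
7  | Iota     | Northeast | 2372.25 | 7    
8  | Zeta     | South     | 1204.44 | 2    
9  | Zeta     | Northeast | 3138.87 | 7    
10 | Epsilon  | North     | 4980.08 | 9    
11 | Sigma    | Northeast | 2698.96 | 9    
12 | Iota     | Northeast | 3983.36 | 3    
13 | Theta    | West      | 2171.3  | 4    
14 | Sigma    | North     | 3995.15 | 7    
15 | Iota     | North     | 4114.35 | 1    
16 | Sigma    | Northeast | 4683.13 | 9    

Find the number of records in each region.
SELECT region, COUNT(*) as count
FROM orders
GROUP BY region

Result:
  North: 4
  Northeast: 5
  South: 5
  West: 2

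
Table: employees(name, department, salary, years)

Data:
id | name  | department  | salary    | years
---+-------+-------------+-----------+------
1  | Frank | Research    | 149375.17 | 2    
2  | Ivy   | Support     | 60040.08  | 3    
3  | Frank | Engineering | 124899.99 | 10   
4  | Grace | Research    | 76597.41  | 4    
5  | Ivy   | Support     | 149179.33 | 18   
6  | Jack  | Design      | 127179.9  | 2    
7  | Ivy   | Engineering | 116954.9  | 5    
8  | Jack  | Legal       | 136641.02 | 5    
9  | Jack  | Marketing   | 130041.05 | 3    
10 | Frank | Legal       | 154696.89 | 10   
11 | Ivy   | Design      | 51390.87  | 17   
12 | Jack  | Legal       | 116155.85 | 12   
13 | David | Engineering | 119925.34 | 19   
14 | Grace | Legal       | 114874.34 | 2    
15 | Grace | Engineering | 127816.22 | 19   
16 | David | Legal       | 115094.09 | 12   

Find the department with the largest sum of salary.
SELECT department, SUM(salary) as val
FROM employees
GROUP BY department
ORDER BY val DESC
LIMIT 1

Result: Legal with sum(salary) = 637462.19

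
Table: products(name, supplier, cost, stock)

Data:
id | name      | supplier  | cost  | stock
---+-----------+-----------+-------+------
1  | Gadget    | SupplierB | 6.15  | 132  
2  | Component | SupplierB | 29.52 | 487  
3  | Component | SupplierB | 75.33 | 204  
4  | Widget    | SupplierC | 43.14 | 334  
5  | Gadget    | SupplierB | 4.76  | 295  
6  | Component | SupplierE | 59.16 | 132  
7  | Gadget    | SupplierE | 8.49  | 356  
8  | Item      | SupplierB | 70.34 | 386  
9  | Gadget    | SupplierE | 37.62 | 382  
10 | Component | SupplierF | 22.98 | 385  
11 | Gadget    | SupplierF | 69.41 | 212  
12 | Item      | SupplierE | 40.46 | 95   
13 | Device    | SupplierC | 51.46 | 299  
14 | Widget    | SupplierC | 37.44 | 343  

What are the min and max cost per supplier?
SELECT supplier, MIN(cost), MAX(cost)
FROM products
GROUP BY supplier

Result:
  SupplierB: min=4.76, max=75.33
  SupplierC: min=37.44, max=51.46
  SupplierE: min=8.49, max=59.16
  SupplierF: min=22.98, max=69.41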